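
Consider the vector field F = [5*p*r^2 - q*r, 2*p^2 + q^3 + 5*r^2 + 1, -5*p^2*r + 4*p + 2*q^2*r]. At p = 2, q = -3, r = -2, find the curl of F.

(∇×F)₁ = ∂F₃/∂q − ∂F₂/∂r = 4*q*r - 10*r
(∇×F)₂ = ∂F₁/∂r − ∂F₃/∂p = 20*p*r - q - 4
(∇×F)₃ = ∂F₂/∂p − ∂F₁/∂q = 4*p + r
∇×F = (4*q*r - 10*r, 20*p*r - q - 4, 4*p + r)
At (2, -3, -2): (44, -81, 6).

(44, -81, 6)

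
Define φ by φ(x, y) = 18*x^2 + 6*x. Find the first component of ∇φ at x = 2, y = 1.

78

(∇φ)_1 = ∂φ/∂x = 36*x + 6
At (2, 1): 78.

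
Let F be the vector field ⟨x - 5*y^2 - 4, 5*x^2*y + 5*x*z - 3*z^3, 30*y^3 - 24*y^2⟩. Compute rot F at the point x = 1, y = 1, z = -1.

(∇×F)₁ = ∂F₃/∂y − ∂F₂/∂z = -5*x + 90*y^2 - 48*y + 9*z^2
(∇×F)₂ = ∂F₁/∂z − ∂F₃/∂x = 0
(∇×F)₃ = ∂F₂/∂x − ∂F₁/∂y = 10*x*y + 10*y + 5*z
∇×F = (-5*x + 90*y^2 - 48*y + 9*z^2, 0, 10*x*y + 10*y + 5*z)
At (1, 1, -1): (46, 0, 15).

(46, 0, 15)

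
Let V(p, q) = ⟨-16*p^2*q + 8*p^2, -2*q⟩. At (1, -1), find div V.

46

∂V₁/∂p = -32*p*q + 16*p
∂V₂/∂q = -2
∇·V = -32*p*q + 16*p - 2
At (1, -1): 46.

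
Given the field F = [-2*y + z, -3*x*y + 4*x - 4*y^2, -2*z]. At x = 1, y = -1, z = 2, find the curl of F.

(0, 1, 9)

(∇×F)₁ = ∂F₃/∂y − ∂F₂/∂z = 0
(∇×F)₂ = ∂F₁/∂z − ∂F₃/∂x = 1
(∇×F)₃ = ∂F₂/∂x − ∂F₁/∂y = -3*y + 6
∇×F = (0, 1, -3*y + 6)
At (1, -1, 2): (0, 1, 9).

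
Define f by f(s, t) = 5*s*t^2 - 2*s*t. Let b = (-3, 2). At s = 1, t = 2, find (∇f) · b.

∂f/∂s = 5*t^2 - 2*t
∂f/∂t = 10*s*t - 2*s
∇f at (1, 2) = (16, 18)
∇f · b = (16)(-3) + (18)(2) = -12

-12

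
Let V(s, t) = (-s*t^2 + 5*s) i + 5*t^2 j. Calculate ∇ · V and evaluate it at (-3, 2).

∂V₁/∂s = -t^2 + 5
∂V₂/∂t = 10*t
∇·V = -t^2 + 10*t + 5
At (-3, 2): 21.

21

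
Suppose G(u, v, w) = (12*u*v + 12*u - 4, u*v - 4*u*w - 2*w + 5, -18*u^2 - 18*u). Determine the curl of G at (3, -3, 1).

(14, 126, -43)

(∇×G)₁ = ∂G₃/∂v − ∂G₂/∂w = 4*u + 2
(∇×G)₂ = ∂G₁/∂w − ∂G₃/∂u = 36*u + 18
(∇×G)₃ = ∂G₂/∂u − ∂G₁/∂v = -12*u + v - 4*w
∇×G = (4*u + 2, 36*u + 18, -12*u + v - 4*w)
At (3, -3, 1): (14, 126, -43).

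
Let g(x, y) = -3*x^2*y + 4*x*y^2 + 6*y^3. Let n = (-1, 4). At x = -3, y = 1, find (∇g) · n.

-154

∂g/∂x = -6*x*y + 4*y^2
∂g/∂y = -3*x^2 + 8*x*y + 18*y^2
∇g at (-3, 1) = (22, -33)
∇g · n = (22)(-1) + (-33)(4) = -154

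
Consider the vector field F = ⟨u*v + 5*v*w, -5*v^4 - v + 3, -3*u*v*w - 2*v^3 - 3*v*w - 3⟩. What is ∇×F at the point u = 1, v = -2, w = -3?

(-6, 8, 14)

(∇×F)₁ = ∂F₃/∂v − ∂F₂/∂w = -3*u*w - 6*v^2 - 3*w
(∇×F)₂ = ∂F₁/∂w − ∂F₃/∂u = 3*v*w + 5*v
(∇×F)₃ = ∂F₂/∂u − ∂F₁/∂v = -u - 5*w
∇×F = (-3*u*w - 6*v^2 - 3*w, 3*v*w + 5*v, -u - 5*w)
At (1, -2, -3): (-6, 8, 14).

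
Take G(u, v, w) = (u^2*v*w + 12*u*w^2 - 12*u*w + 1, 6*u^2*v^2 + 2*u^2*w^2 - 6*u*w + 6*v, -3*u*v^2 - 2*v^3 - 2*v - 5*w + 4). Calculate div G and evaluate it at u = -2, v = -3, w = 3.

-35

∂G₁/∂u = 2*u*v*w + 12*w^2 - 12*w
∂G₂/∂v = 12*u^2*v + 6
∂G₃/∂w = -5
∇·G = 12*u^2*v + 2*u*v*w + 12*w^2 - 12*w + 1
At (-2, -3, 3): -35.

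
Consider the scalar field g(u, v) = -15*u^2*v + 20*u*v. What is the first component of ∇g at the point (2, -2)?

80

(∇g)_1 = ∂g/∂u = -30*u*v + 20*v
At (2, -2): 80.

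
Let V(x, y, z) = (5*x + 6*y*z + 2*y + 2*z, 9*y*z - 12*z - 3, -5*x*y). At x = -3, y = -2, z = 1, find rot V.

(∇×V)₁ = ∂V₃/∂y − ∂V₂/∂z = -5*x - 9*y + 12
(∇×V)₂ = ∂V₁/∂z − ∂V₃/∂x = 11*y + 2
(∇×V)₃ = ∂V₂/∂x − ∂V₁/∂y = -6*z - 2
∇×V = (-5*x - 9*y + 12, 11*y + 2, -6*z - 2)
At (-3, -2, 1): (45, -20, -8).

(45, -20, -8)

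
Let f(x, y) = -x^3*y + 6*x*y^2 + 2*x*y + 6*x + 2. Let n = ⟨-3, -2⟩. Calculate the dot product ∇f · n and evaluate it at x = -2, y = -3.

∂f/∂x = -3*x^2*y + 6*y^2 + 2*y + 6
∂f/∂y = -x^3 + 12*x*y + 2*x
∇f at (-2, -3) = (90, 76)
∇f · n = (90)(-3) + (76)(-2) = -422

-422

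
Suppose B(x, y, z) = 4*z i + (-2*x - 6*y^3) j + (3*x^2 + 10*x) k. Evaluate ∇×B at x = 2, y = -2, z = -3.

(0, -18, -2)

(∇×B)₁ = ∂B₃/∂y − ∂B₂/∂z = 0
(∇×B)₂ = ∂B₁/∂z − ∂B₃/∂x = -6*x - 6
(∇×B)₃ = ∂B₂/∂x − ∂B₁/∂y = -2
∇×B = (0, -6*x - 6, -2)
At (2, -2, -3): (0, -18, -2).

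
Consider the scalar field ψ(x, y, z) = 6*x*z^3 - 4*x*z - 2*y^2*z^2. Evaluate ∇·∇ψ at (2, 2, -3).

∂²ψ/∂x² = 0
∂²ψ/∂y² = -4*z^2
∂²ψ/∂z² = 4*(9*x*z - y^2)
∇²ψ = 36*x*z - 4*y^2 - 4*z^2
At (2, 2, -3): -268.

-268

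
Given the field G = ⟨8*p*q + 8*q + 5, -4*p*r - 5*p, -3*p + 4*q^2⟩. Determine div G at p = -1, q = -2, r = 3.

∂G₁/∂p = 8*q
∂G₂/∂q = 0
∂G₃/∂r = 0
∇·G = 8*q
At (-1, -2, 3): -16.

-16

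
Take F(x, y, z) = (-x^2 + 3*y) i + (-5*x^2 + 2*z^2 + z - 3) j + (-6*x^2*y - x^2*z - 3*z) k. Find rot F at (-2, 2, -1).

(-21, -44, 17)

(∇×F)₁ = ∂F₃/∂y − ∂F₂/∂z = -6*x^2 - 4*z - 1
(∇×F)₂ = ∂F₁/∂z − ∂F₃/∂x = 12*x*y + 2*x*z
(∇×F)₃ = ∂F₂/∂x − ∂F₁/∂y = -10*x - 3
∇×F = (-6*x^2 - 4*z - 1, 12*x*y + 2*x*z, -10*x - 3)
At (-2, 2, -1): (-21, -44, 17).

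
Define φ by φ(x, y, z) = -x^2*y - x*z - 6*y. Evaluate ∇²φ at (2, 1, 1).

∂²φ/∂x² = -2*y
∂²φ/∂y² = 0
∂²φ/∂z² = 0
∇²φ = -2*y
At (2, 1, 1): -2.

-2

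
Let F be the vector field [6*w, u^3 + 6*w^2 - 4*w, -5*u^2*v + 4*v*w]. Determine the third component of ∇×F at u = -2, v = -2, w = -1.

(∇×F)_3 = ∂F₂/∂u − ∂F₁/∂v
= 3*u^2 − (0)
= 3*u^2
At (-2, -2, -1): 12.

12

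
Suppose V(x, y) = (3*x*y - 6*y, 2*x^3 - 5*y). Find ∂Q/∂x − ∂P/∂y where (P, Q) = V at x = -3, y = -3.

69

∂V₂/∂x = 6*x^2
∂V₁/∂y = 3*x - 6
Scalar curl = 6*x^2 - 3*x + 6
At (-3, -3): 69.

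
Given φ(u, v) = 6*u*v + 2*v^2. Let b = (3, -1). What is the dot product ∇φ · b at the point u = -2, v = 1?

26

∂φ/∂u = 6*v
∂φ/∂v = 6*u + 4*v
∇φ at (-2, 1) = (6, -8)
∇φ · b = (6)(3) + (-8)(-1) = 26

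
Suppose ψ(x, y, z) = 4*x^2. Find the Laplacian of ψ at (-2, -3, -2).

8

∂²ψ/∂x² = 8
∂²ψ/∂y² = 0
∂²ψ/∂z² = 0
∇²ψ = 8
At (-2, -3, -2): 8.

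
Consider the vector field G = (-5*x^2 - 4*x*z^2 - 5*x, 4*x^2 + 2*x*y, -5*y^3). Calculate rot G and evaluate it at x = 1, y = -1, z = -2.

(∇×G)₁ = ∂G₃/∂y − ∂G₂/∂z = -15*y^2
(∇×G)₂ = ∂G₁/∂z − ∂G₃/∂x = -8*x*z
(∇×G)₃ = ∂G₂/∂x − ∂G₁/∂y = 8*x + 2*y
∇×G = (-15*y^2, -8*x*z, 8*x + 2*y)
At (1, -1, -2): (-15, 16, 6).

(-15, 16, 6)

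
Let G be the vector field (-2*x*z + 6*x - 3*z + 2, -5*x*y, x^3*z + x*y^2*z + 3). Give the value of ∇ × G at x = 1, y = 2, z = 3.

(12, -26, -10)

(∇×G)₁ = ∂G₃/∂y − ∂G₂/∂z = 2*x*y*z
(∇×G)₂ = ∂G₁/∂z − ∂G₃/∂x = -3*x^2*z - 2*x - y^2*z - 3
(∇×G)₃ = ∂G₂/∂x − ∂G₁/∂y = -5*y
∇×G = (2*x*y*z, -3*x^2*z - 2*x - y^2*z - 3, -5*y)
At (1, 2, 3): (12, -26, -10).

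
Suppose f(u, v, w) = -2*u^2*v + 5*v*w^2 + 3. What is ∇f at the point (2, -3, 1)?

(24, -3, -30)

∂f/∂u = -4*u*v
∂f/∂v = -2*u^2 + 5*w^2
∂f/∂w = 10*v*w
∇f = (-4*u*v, -2*u^2 + 5*w^2, 10*v*w)
At (2, -3, 1): (24, -3, -30).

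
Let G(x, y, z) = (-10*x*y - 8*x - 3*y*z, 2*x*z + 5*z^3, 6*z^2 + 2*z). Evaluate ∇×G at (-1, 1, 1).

(-13, -3, -5)

(∇×G)₁ = ∂G₃/∂y − ∂G₂/∂z = -2*x - 15*z^2
(∇×G)₂ = ∂G₁/∂z − ∂G₃/∂x = -3*y
(∇×G)₃ = ∂G₂/∂x − ∂G₁/∂y = 10*x + 5*z
∇×G = (-2*x - 15*z^2, -3*y, 10*x + 5*z)
At (-1, 1, 1): (-13, -3, -5).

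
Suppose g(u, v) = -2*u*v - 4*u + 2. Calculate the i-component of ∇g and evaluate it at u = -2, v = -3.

(∇g)_1 = ∂g/∂u = -2*v - 4
At (-2, -3): 2.

2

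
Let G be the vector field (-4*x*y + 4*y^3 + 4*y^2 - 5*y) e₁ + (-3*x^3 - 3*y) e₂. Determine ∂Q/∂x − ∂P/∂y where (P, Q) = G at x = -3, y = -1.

-92

∂G₂/∂x = -9*x^2
∂G₁/∂y = -4*x + 12*y^2 + 8*y - 5
Scalar curl = -9*x^2 + 4*x - 12*y^2 - 8*y + 5
At (-3, -1): -92.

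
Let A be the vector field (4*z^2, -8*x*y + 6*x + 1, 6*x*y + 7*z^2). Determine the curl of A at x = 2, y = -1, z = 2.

(∇×A)₁ = ∂A₃/∂y − ∂A₂/∂z = 6*x
(∇×A)₂ = ∂A₁/∂z − ∂A₃/∂x = -6*y + 8*z
(∇×A)₃ = ∂A₂/∂x − ∂A₁/∂y = -8*y + 6
∇×A = (6*x, -6*y + 8*z, -8*y + 6)
At (2, -1, 2): (12, 22, 14).

(12, 22, 14)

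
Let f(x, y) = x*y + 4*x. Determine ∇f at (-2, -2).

(2, -2)

∂f/∂x = y + 4
∂f/∂y = x
∇f = (y + 4, x)
At (-2, -2): (2, -2).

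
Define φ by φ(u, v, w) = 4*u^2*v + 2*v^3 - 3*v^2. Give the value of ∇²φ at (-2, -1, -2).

∂²φ/∂u² = 8*v
∂²φ/∂v² = 6*(2*v - 1)
∂²φ/∂w² = 0
∇²φ = 20*v - 6
At (-2, -1, -2): -26.

-26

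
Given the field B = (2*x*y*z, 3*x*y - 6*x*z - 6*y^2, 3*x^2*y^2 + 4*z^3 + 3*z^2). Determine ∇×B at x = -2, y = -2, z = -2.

(∇×B)₁ = ∂B₃/∂y − ∂B₂/∂z = 6*x^2*y + 6*x
(∇×B)₂ = ∂B₁/∂z − ∂B₃/∂x = -6*x*y^2 + 2*x*y
(∇×B)₃ = ∂B₂/∂x − ∂B₁/∂y = -2*x*z + 3*y - 6*z
∇×B = (6*x^2*y + 6*x, -6*x*y^2 + 2*x*y, -2*x*z + 3*y - 6*z)
At (-2, -2, -2): (-60, 56, -2).

(-60, 56, -2)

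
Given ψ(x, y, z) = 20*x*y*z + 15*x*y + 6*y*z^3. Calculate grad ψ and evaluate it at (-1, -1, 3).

∂ψ/∂x = 20*y*z + 15*y
∂ψ/∂y = 20*x*z + 15*x + 6*z^3
∂ψ/∂z = 20*x*y + 18*y*z^2
∇ψ = (20*y*z + 15*y, 20*x*z + 15*x + 6*z^3, 20*x*y + 18*y*z^2)
At (-1, -1, 3): (-75, 87, -142).

(-75, 87, -142)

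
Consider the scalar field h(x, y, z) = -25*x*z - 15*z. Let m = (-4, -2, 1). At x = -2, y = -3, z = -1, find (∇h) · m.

-65

∂h/∂x = -25*z
∂h/∂y = 0
∂h/∂z = -25*x - 15
∇h at (-2, -3, -1) = (25, 0, 35)
∇h · m = (25)(-4) + (0)(-2) + (35)(1) = -65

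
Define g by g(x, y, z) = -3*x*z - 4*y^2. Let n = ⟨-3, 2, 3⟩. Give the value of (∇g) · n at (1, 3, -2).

-75

∂g/∂x = -3*z
∂g/∂y = -8*y
∂g/∂z = -3*x
∇g at (1, 3, -2) = (6, -24, -3)
∇g · n = (6)(-3) + (-24)(2) + (-3)(3) = -75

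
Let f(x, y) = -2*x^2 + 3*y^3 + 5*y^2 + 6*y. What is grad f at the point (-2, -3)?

(8, 57)

∂f/∂x = -4*x
∂f/∂y = 9*y^2 + 10*y + 6
∇f = (-4*x, 9*y^2 + 10*y + 6)
At (-2, -3): (8, 57).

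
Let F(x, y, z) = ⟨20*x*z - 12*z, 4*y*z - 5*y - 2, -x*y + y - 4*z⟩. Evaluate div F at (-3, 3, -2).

-57

∂F₁/∂x = 20*z
∂F₂/∂y = 4*z - 5
∂F₃/∂z = -4
∇·F = 24*z - 9
At (-3, 3, -2): -57.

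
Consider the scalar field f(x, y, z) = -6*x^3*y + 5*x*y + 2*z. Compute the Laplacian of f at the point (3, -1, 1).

108

∂²f/∂x² = -36*x*y
∂²f/∂y² = 0
∂²f/∂z² = 0
∇²f = -36*x*y
At (3, -1, 1): 108.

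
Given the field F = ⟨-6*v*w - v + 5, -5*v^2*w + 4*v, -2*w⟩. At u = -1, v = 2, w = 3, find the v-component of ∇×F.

(∇×F)_2 = ∂F₁/∂w − ∂F₃/∂u
= -6*v − (0)
= -6*v
At (-1, 2, 3): -12.

-12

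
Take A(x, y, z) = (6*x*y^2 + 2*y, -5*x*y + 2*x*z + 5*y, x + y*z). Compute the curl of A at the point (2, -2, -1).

(∇×A)₁ = ∂A₃/∂y − ∂A₂/∂z = -2*x + z
(∇×A)₂ = ∂A₁/∂z − ∂A₃/∂x = -1
(∇×A)₃ = ∂A₂/∂x − ∂A₁/∂y = -12*x*y - 5*y + 2*z - 2
∇×A = (-2*x + z, -1, -12*x*y - 5*y + 2*z - 2)
At (2, -2, -1): (-5, -1, 54).

(-5, -1, 54)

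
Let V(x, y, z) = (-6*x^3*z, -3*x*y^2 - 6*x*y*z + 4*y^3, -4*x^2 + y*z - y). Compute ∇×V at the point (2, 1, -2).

(9, -32, 9)

(∇×V)₁ = ∂V₃/∂y − ∂V₂/∂z = 6*x*y + z - 1
(∇×V)₂ = ∂V₁/∂z − ∂V₃/∂x = -6*x^3 + 8*x
(∇×V)₃ = ∂V₂/∂x − ∂V₁/∂y = -3*y^2 - 6*y*z
∇×V = (6*x*y + z - 1, -6*x^3 + 8*x, -3*y^2 - 6*y*z)
At (2, 1, -2): (9, -32, 9).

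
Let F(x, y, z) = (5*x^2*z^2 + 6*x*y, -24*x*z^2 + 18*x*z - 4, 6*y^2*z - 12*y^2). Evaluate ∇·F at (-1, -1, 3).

-90

∂F₁/∂x = 10*x*z^2 + 6*y
∂F₂/∂y = 0
∂F₃/∂z = 6*y^2
∇·F = 10*x*z^2 + 6*y^2 + 6*y
At (-1, -1, 3): -90.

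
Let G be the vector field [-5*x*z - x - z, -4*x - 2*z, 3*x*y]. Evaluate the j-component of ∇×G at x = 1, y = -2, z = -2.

(∇×G)_2 = ∂G₁/∂z − ∂G₃/∂x
= -5*x - 1 − (3*y)
= -5*x - 3*y - 1
At (1, -2, -2): 0.

0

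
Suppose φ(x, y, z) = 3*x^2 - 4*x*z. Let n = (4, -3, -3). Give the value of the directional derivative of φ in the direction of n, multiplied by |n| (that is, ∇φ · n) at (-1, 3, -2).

∂φ/∂x = 6*x - 4*z
∂φ/∂y = 0
∂φ/∂z = -4*x
∇φ at (-1, 3, -2) = (2, 0, 4)
∇φ · n = (2)(4) + (0)(-3) + (4)(-3) = -4

-4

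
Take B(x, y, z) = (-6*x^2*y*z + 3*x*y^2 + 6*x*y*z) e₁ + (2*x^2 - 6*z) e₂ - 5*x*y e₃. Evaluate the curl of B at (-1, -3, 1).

(∇×B)₁ = ∂B₃/∂y − ∂B₂/∂z = -5*x + 6
(∇×B)₂ = ∂B₁/∂z − ∂B₃/∂x = -6*x^2*y + 6*x*y + 5*y
(∇×B)₃ = ∂B₂/∂x − ∂B₁/∂y = 6*x^2*z - 6*x*y - 6*x*z + 4*x
∇×B = (-5*x + 6, -6*x^2*y + 6*x*y + 5*y, 6*x^2*z - 6*x*y - 6*x*z + 4*x)
At (-1, -3, 1): (11, 21, -10).

(11, 21, -10)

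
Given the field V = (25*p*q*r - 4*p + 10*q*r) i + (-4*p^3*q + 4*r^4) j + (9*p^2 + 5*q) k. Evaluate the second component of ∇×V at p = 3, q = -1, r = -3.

(∇×V)_2 = ∂V₁/∂r − ∂V₃/∂p
= 25*p*q + 10*q − (18*p)
= 25*p*q - 18*p + 10*q
At (3, -1, -3): -139.

-139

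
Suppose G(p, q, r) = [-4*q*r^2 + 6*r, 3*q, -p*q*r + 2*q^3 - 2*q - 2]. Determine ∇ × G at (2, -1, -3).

(∇×G)₁ = ∂G₃/∂q − ∂G₂/∂r = -p*r + 6*q^2 - 2
(∇×G)₂ = ∂G₁/∂r − ∂G₃/∂p = -7*q*r + 6
(∇×G)₃ = ∂G₂/∂p − ∂G₁/∂q = 4*r^2
∇×G = (-p*r + 6*q^2 - 2, -7*q*r + 6, 4*r^2)
At (2, -1, -3): (10, -15, 36).

(10, -15, 36)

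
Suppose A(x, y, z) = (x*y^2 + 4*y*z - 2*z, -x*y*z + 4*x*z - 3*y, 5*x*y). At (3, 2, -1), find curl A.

(∇×A)₁ = ∂A₃/∂y − ∂A₂/∂z = x*y + x
(∇×A)₂ = ∂A₁/∂z − ∂A₃/∂x = -y - 2
(∇×A)₃ = ∂A₂/∂x − ∂A₁/∂y = -2*x*y - y*z
∇×A = (x*y + x, -y - 2, -2*x*y - y*z)
At (3, 2, -1): (9, -4, -10).

(9, -4, -10)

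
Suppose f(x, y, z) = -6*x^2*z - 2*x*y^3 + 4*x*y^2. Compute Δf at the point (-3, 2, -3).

84

∂²f/∂x² = -12*z
∂²f/∂y² = 4*x*(-3*y + 2)
∂²f/∂z² = 0
∇²f = -12*x*y + 8*x - 12*z
At (-3, 2, -3): 84.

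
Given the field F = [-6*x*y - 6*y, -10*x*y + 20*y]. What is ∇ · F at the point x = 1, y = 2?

-2

∂F₁/∂x = -6*y
∂F₂/∂y = -10*x + 20
∇·F = -10*x - 6*y + 20
At (1, 2): -2.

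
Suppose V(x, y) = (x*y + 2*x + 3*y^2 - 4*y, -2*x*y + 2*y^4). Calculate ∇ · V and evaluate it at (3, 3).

215

∂V₁/∂x = y + 2
∂V₂/∂y = -2*x + 8*y^3
∇·V = -2*x + 8*y^3 + y + 2
At (3, 3): 215.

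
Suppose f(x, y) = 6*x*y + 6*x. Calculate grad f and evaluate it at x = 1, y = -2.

(-6, 6)

∂f/∂x = 6*y + 6
∂f/∂y = 6*x
∇f = (6*y + 6, 6*x)
At (1, -2): (-6, 6).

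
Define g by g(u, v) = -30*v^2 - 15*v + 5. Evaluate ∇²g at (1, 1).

∂²g/∂u² = 0
∂²g/∂v² = -60
∇²g = -60
At (1, 1): -60.

-60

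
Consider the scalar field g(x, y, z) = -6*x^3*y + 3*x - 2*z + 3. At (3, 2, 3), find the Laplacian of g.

∂²g/∂x² = -36*x*y
∂²g/∂y² = 0
∂²g/∂z² = 0
∇²g = -36*x*y
At (3, 2, 3): -216.

-216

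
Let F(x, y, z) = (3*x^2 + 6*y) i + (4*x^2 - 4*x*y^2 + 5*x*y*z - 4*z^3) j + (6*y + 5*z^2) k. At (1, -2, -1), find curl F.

(28, 0, -4)

(∇×F)₁ = ∂F₃/∂y − ∂F₂/∂z = -5*x*y + 12*z^2 + 6
(∇×F)₂ = ∂F₁/∂z − ∂F₃/∂x = 0
(∇×F)₃ = ∂F₂/∂x − ∂F₁/∂y = 8*x - 4*y^2 + 5*y*z - 6
∇×F = (-5*x*y + 12*z^2 + 6, 0, 8*x - 4*y^2 + 5*y*z - 6)
At (1, -2, -1): (28, 0, -4).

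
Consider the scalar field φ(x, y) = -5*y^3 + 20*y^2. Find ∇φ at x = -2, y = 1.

∂φ/∂x = 0
∂φ/∂y = -15*y^2 + 40*y
∇φ = (0, -15*y^2 + 40*y)
At (-2, 1): (0, 25).

(0, 25)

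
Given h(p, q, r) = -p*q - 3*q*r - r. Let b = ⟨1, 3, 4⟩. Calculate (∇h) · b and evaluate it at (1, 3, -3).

-19

∂h/∂p = -q
∂h/∂q = -p - 3*r
∂h/∂r = -3*q - 1
∇h at (1, 3, -3) = (-3, 8, -10)
∇h · b = (-3)(1) + (8)(3) + (-10)(4) = -19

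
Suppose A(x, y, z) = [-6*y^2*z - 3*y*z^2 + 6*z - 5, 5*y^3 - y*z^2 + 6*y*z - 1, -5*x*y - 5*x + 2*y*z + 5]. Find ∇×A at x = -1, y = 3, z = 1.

(-5, -46, 39)

(∇×A)₁ = ∂A₃/∂y − ∂A₂/∂z = -5*x + 2*y*z - 6*y + 2*z
(∇×A)₂ = ∂A₁/∂z − ∂A₃/∂x = -6*y^2 - 6*y*z + 5*y + 11
(∇×A)₃ = ∂A₂/∂x − ∂A₁/∂y = 12*y*z + 3*z^2
∇×A = (-5*x + 2*y*z - 6*y + 2*z, -6*y^2 - 6*y*z + 5*y + 11, 12*y*z + 3*z^2)
At (-1, 3, 1): (-5, -46, 39).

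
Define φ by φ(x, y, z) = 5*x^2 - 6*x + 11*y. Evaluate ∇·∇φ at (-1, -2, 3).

∂²φ/∂x² = 10
∂²φ/∂y² = 0
∂²φ/∂z² = 0
∇²φ = 10
At (-1, -2, 3): 10.

10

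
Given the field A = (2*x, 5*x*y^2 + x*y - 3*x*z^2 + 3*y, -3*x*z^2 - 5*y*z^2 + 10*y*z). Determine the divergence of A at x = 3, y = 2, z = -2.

164

∂A₁/∂x = 2
∂A₂/∂y = 10*x*y + x + 3
∂A₃/∂z = -6*x*z - 10*y*z + 10*y
∇·A = 10*x*y - 6*x*z + x - 10*y*z + 10*y + 5
At (3, 2, -2): 164.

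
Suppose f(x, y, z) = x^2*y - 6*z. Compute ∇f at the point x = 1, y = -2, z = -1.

(-4, 1, -6)

∂f/∂x = 2*x*y
∂f/∂y = x^2
∂f/∂z = -6
∇f = (2*x*y, x^2, -6)
At (1, -2, -1): (-4, 1, -6).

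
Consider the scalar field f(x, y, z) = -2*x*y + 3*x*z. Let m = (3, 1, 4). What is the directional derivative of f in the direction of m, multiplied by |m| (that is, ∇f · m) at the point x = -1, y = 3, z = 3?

∂f/∂x = -2*y + 3*z
∂f/∂y = -2*x
∂f/∂z = 3*x
∇f at (-1, 3, 3) = (3, 2, -3)
∇f · m = (3)(3) + (2)(1) + (-3)(4) = -1

-1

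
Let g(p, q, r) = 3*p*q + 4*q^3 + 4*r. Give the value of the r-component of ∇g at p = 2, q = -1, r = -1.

(∇g)_3 = ∂g/∂r = 4
At (2, -1, -1): 4.

4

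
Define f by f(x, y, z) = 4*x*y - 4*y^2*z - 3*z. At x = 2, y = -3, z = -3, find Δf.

24

∂²f/∂x² = 0
∂²f/∂y² = -8*z
∂²f/∂z² = 0
∇²f = -8*z
At (2, -3, -3): 24.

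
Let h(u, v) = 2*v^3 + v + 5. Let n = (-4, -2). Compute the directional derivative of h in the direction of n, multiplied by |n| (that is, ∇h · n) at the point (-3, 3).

-110

∂h/∂u = 0
∂h/∂v = 6*v^2 + 1
∇h at (-3, 3) = (0, 55)
∇h · n = (0)(-4) + (55)(-2) = -110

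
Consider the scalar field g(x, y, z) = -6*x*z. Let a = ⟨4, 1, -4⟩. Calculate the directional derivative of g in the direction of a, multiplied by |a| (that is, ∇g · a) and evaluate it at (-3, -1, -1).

-48

∂g/∂x = -6*z
∂g/∂y = 0
∂g/∂z = -6*x
∇g at (-3, -1, -1) = (6, 0, 18)
∇g · a = (6)(4) + (0)(1) + (18)(-4) = -48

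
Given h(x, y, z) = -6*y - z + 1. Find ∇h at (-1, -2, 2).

(0, -6, -1)

∂h/∂x = 0
∂h/∂y = -6
∂h/∂z = -1
∇h = (0, -6, -1)
At (-1, -2, 2): (0, -6, -1).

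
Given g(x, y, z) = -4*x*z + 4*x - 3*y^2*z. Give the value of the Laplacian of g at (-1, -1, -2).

∂²g/∂x² = 0
∂²g/∂y² = -6*z
∂²g/∂z² = 0
∇²g = -6*z
At (-1, -1, -2): 12.

12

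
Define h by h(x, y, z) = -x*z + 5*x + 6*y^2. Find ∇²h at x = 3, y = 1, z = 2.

∂²h/∂x² = 0
∂²h/∂y² = 12
∂²h/∂z² = 0
∇²h = 12
At (3, 1, 2): 12.

12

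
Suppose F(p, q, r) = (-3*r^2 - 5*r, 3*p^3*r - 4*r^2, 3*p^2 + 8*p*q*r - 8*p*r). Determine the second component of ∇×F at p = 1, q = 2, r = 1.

-25

(∇×F)_2 = ∂F₁/∂r − ∂F₃/∂p
= -6*r - 5 − (6*p + 8*q*r - 8*r)
= -6*p - 8*q*r + 2*r - 5
At (1, 2, 1): -25.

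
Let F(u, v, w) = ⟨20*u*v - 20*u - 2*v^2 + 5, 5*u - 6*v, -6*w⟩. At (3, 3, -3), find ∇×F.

(∇×F)₁ = ∂F₃/∂v − ∂F₂/∂w = 0
(∇×F)₂ = ∂F₁/∂w − ∂F₃/∂u = 0
(∇×F)₃ = ∂F₂/∂u − ∂F₁/∂v = -20*u + 4*v + 5
∇×F = (0, 0, -20*u + 4*v + 5)
At (3, 3, -3): (0, 0, -43).

(0, 0, -43)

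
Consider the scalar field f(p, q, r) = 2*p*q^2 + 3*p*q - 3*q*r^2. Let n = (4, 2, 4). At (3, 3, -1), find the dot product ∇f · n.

264

∂f/∂p = 2*q^2 + 3*q
∂f/∂q = 4*p*q + 3*p - 3*r^2
∂f/∂r = -6*q*r
∇f at (3, 3, -1) = (27, 42, 18)
∇f · n = (27)(4) + (42)(2) + (18)(4) = 264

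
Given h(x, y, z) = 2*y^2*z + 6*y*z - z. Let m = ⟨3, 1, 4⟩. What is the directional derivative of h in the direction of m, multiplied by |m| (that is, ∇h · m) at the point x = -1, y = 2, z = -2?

∂h/∂x = 0
∂h/∂y = 4*y*z + 6*z
∂h/∂z = 2*y^2 + 6*y - 1
∇h at (-1, 2, -2) = (0, -28, 19)
∇h · m = (0)(3) + (-28)(1) + (19)(4) = 48

48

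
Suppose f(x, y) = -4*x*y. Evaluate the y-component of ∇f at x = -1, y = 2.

4

(∇f)_2 = ∂f/∂y = -4*x
At (-1, 2): 4.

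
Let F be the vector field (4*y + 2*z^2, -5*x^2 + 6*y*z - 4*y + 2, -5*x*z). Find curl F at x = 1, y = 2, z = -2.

(∇×F)₁ = ∂F₃/∂y − ∂F₂/∂z = -6*y
(∇×F)₂ = ∂F₁/∂z − ∂F₃/∂x = 9*z
(∇×F)₃ = ∂F₂/∂x − ∂F₁/∂y = -10*x - 4
∇×F = (-6*y, 9*z, -10*x - 4)
At (1, 2, -2): (-12, -18, -14).

(-12, -18, -14)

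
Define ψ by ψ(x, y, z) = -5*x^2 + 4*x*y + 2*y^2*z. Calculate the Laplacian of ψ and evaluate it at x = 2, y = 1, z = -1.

-14

∂²ψ/∂x² = -10
∂²ψ/∂y² = 4*z
∂²ψ/∂z² = 0
∇²ψ = 4*z - 10
At (2, 1, -1): -14.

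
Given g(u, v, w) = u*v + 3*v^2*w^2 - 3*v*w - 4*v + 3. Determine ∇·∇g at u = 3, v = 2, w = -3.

78

∂²g/∂u² = 0
∂²g/∂v² = 6*w^2
∂²g/∂w² = 6*v^2
∇²g = 6*v^2 + 6*w^2
At (3, 2, -3): 78.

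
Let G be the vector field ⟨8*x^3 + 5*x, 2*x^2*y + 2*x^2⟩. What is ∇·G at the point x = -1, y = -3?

31

∂G₁/∂x = 24*x^2 + 5
∂G₂/∂y = 2*x^2
∇·G = 26*x^2 + 5
At (-1, -3): 31.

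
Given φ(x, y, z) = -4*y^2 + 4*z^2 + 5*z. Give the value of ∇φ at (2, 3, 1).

(0, -24, 13)

∂φ/∂x = 0
∂φ/∂y = -8*y
∂φ/∂z = 8*z + 5
∇φ = (0, -8*y, 8*z + 5)
At (2, 3, 1): (0, -24, 13).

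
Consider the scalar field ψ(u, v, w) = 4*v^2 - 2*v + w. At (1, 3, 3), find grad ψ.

∂ψ/∂u = 0
∂ψ/∂v = 8*v - 2
∂ψ/∂w = 1
∇ψ = (0, 8*v - 2, 1)
At (1, 3, 3): (0, 22, 1).

(0, 22, 1)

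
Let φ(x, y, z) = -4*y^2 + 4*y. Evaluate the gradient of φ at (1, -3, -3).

∂φ/∂x = 0
∂φ/∂y = -8*y + 4
∂φ/∂z = 0
∇φ = (0, -8*y + 4, 0)
At (1, -3, -3): (0, 28, 0).

(0, 28, 0)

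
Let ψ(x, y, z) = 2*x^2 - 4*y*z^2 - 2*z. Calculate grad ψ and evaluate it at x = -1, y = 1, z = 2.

∂ψ/∂x = 4*x
∂ψ/∂y = -4*z^2
∂ψ/∂z = -8*y*z - 2
∇ψ = (4*x, -4*z^2, -8*y*z - 2)
At (-1, 1, 2): (-4, -16, -18).

(-4, -16, -18)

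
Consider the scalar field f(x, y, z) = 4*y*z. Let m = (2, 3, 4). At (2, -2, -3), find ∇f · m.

∂f/∂x = 0
∂f/∂y = 4*z
∂f/∂z = 4*y
∇f at (2, -2, -3) = (0, -12, -8)
∇f · m = (0)(2) + (-12)(3) + (-8)(4) = -68

-68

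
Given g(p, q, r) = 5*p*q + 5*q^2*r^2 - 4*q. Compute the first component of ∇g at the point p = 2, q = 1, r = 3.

(∇g)_1 = ∂g/∂p = 5*q
At (2, 1, 3): 5.

5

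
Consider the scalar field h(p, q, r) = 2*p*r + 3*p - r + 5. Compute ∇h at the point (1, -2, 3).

(9, 0, 1)

∂h/∂p = 2*r + 3
∂h/∂q = 0
∂h/∂r = 2*p - 1
∇h = (2*r + 3, 0, 2*p - 1)
At (1, -2, 3): (9, 0, 1).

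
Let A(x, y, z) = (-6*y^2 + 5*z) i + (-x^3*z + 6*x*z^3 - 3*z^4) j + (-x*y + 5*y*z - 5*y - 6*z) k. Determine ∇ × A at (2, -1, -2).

(-249, 4, -36)

(∇×A)₁ = ∂A₃/∂y − ∂A₂/∂z = x^3 - 18*x*z^2 - x + 12*z^3 + 5*z - 5
(∇×A)₂ = ∂A₁/∂z − ∂A₃/∂x = y + 5
(∇×A)₃ = ∂A₂/∂x − ∂A₁/∂y = -3*x^2*z + 12*y + 6*z^3
∇×A = (x^3 - 18*x*z^2 - x + 12*z^3 + 5*z - 5, y + 5, -3*x^2*z + 12*y + 6*z^3)
At (2, -1, -2): (-249, 4, -36).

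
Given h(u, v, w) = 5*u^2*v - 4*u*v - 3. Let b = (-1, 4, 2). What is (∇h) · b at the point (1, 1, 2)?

-2

∂h/∂u = 10*u*v - 4*v
∂h/∂v = 5*u^2 - 4*u
∂h/∂w = 0
∇h at (1, 1, 2) = (6, 1, 0)
∇h · b = (6)(-1) + (1)(4) + (0)(2) = -2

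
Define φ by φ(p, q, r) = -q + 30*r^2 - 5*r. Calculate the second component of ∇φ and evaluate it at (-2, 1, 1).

(∇φ)_2 = ∂φ/∂q = -1
At (-2, 1, 1): -1.

-1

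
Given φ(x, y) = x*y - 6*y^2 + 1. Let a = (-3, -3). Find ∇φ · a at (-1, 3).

102

∂φ/∂x = y
∂φ/∂y = x - 12*y
∇φ at (-1, 3) = (3, -37)
∇φ · a = (3)(-3) + (-37)(-3) = 102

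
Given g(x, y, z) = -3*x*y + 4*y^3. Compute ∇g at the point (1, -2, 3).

∂g/∂x = -3*y
∂g/∂y = -3*x + 12*y^2
∂g/∂z = 0
∇g = (-3*y, -3*x + 12*y^2, 0)
At (1, -2, 3): (6, 45, 0).

(6, 45, 0)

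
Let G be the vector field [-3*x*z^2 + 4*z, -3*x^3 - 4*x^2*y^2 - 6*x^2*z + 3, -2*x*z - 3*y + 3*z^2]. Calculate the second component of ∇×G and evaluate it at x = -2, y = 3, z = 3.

(∇×G)_2 = ∂G₁/∂z − ∂G₃/∂x
= -6*x*z + 4 − (-2*z)
= -6*x*z + 2*z + 4
At (-2, 3, 3): 46.

46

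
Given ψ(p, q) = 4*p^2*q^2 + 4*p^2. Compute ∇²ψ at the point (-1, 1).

24

∂²ψ/∂p² = 8*(q^2 + 1)
∂²ψ/∂q² = 8*p^2
∇²ψ = 8*p^2 + 8*q^2 + 8
At (-1, 1): 24.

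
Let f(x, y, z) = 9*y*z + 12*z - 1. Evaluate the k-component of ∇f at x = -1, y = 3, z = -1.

39

(∇f)_3 = ∂f/∂z = 9*y + 12
At (-1, 3, -1): 39.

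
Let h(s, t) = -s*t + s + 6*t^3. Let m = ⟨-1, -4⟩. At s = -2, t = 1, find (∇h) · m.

∂h/∂s = -t + 1
∂h/∂t = -s + 18*t^2
∇h at (-2, 1) = (0, 20)
∇h · m = (0)(-1) + (20)(-4) = -80

-80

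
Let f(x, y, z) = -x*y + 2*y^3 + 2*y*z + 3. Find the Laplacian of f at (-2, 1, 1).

12

∂²f/∂x² = 0
∂²f/∂y² = 12*y
∂²f/∂z² = 0
∇²f = 12*y
At (-2, 1, 1): 12.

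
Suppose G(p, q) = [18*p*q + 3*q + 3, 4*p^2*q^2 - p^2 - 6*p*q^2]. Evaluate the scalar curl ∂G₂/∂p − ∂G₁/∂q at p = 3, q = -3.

99

∂G₂/∂p = 8*p*q^2 - 2*p - 6*q^2
∂G₁/∂q = 18*p + 3
Scalar curl = 8*p*q^2 - 20*p - 6*q^2 - 3
At (3, -3): 99.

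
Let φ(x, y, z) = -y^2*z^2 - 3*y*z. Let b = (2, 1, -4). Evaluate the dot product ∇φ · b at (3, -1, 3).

21

∂φ/∂x = 0
∂φ/∂y = -2*y*z^2 - 3*z
∂φ/∂z = -2*y^2*z - 3*y
∇φ at (3, -1, 3) = (0, 9, -3)
∇φ · b = (0)(2) + (9)(1) + (-3)(-4) = 21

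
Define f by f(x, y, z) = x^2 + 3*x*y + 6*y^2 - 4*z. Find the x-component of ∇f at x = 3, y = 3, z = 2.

(∇f)_1 = ∂f/∂x = 2*x + 3*y
At (3, 3, 2): 15.

15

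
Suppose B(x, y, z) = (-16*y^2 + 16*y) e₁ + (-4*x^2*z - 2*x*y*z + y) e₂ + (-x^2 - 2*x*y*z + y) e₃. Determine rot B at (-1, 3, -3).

(-7, -20, 74)

(∇×B)₁ = ∂B₃/∂y − ∂B₂/∂z = 4*x^2 + 2*x*y - 2*x*z + 1
(∇×B)₂ = ∂B₁/∂z − ∂B₃/∂x = 2*x + 2*y*z
(∇×B)₃ = ∂B₂/∂x − ∂B₁/∂y = -8*x*z - 2*y*z + 32*y - 16
∇×B = (4*x^2 + 2*x*y - 2*x*z + 1, 2*x + 2*y*z, -8*x*z - 2*y*z + 32*y - 16)
At (-1, 3, -3): (-7, -20, 74).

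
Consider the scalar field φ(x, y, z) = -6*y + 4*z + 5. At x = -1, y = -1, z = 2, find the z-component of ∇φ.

4

(∇φ)_3 = ∂φ/∂z = 4
At (-1, -1, 2): 4.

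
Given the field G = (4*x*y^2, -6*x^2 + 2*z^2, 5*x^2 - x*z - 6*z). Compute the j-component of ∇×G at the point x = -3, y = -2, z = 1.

31

(∇×G)_2 = ∂G₁/∂z − ∂G₃/∂x
= 0 − (10*x - z)
= -10*x + z
At (-3, -2, 1): 31.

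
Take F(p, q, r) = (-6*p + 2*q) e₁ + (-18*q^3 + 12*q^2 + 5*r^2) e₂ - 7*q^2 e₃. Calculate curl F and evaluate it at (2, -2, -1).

(∇×F)₁ = ∂F₃/∂q − ∂F₂/∂r = -14*q - 10*r
(∇×F)₂ = ∂F₁/∂r − ∂F₃/∂p = 0
(∇×F)₃ = ∂F₂/∂p − ∂F₁/∂q = -2
∇×F = (-14*q - 10*r, 0, -2)
At (2, -2, -1): (38, 0, -2).

(38, 0, -2)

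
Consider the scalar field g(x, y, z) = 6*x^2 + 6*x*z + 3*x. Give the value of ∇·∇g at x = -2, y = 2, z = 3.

12

∂²g/∂x² = 12
∂²g/∂y² = 0
∂²g/∂z² = 0
∇²g = 12
At (-2, 2, 3): 12.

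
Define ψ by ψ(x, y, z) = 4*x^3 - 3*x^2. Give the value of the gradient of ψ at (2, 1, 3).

(36, 0, 0)

∂ψ/∂x = 12*x^2 - 6*x
∂ψ/∂y = 0
∂ψ/∂z = 0
∇ψ = (12*x^2 - 6*x, 0, 0)
At (2, 1, 3): (36, 0, 0).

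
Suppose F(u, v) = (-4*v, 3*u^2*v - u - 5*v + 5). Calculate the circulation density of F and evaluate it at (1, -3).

∂F₂/∂u = 6*u*v - 1
∂F₁/∂v = -4
Scalar curl = 6*u*v + 3
At (1, -3): -15.

-15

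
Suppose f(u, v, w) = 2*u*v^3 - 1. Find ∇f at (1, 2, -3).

∂f/∂u = 2*v^3
∂f/∂v = 6*u*v^2
∂f/∂w = 0
∇f = (2*v^3, 6*u*v^2, 0)
At (1, 2, -3): (16, 24, 0).

(16, 24, 0)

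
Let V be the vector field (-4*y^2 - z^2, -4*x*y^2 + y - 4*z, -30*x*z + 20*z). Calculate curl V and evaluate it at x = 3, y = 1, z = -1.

(∇×V)₁ = ∂V₃/∂y − ∂V₂/∂z = 4
(∇×V)₂ = ∂V₁/∂z − ∂V₃/∂x = 28*z
(∇×V)₃ = ∂V₂/∂x − ∂V₁/∂y = -4*y^2 + 8*y
∇×V = (4, 28*z, -4*y^2 + 8*y)
At (3, 1, -1): (4, -28, 4).

(4, -28, 4)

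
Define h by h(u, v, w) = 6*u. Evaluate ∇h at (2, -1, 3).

∂h/∂u = 6
∂h/∂v = 0
∂h/∂w = 0
∇h = (6, 0, 0)
At (2, -1, 3): (6, 0, 0).

(6, 0, 0)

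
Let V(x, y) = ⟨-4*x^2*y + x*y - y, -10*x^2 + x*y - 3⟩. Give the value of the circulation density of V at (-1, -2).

24

∂V₂/∂x = -20*x + y
∂V₁/∂y = -4*x^2 + x - 1
Scalar curl = 4*x^2 - 21*x + y + 1
At (-1, -2): 24.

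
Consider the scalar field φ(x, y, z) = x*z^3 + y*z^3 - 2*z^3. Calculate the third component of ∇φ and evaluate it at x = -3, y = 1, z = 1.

-12

(∇φ)_3 = ∂φ/∂z = 3*x*z^2 + 3*y*z^2 - 6*z^2
At (-3, 1, 1): -12.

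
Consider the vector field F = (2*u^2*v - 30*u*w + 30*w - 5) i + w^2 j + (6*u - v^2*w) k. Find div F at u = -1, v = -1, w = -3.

93

∂F₁/∂u = 4*u*v - 30*w
∂F₂/∂v = 0
∂F₃/∂w = -v^2
∇·F = 4*u*v - v^2 - 30*w
At (-1, -1, -3): 93.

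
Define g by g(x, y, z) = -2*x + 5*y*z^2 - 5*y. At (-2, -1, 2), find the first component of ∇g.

-2

(∇g)_1 = ∂g/∂x = -2
At (-2, -1, 2): -2.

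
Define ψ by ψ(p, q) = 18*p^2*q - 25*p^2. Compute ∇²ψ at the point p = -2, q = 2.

22

∂²ψ/∂p² = 2*(18*q - 25)
∂²ψ/∂q² = 0
∇²ψ = 36*q - 50
At (-2, 2): 22.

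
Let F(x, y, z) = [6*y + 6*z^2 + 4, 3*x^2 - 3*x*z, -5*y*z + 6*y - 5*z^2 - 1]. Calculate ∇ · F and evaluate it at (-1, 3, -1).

∂F₁/∂x = 0
∂F₂/∂y = 0
∂F₃/∂z = -5*y - 10*z
∇·F = -5*y - 10*z
At (-1, 3, -1): -5.

-5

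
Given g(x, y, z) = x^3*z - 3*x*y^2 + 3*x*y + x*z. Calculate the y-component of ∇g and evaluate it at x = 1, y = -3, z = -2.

(∇g)_2 = ∂g/∂y = -6*x*y + 3*x
At (1, -3, -2): 21.

21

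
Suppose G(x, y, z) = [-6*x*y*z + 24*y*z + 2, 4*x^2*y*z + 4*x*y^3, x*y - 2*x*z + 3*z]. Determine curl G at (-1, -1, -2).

(∇×G)₁ = ∂G₃/∂y − ∂G₂/∂z = -4*x^2*y + x
(∇×G)₂ = ∂G₁/∂z − ∂G₃/∂x = -6*x*y + 23*y + 2*z
(∇×G)₃ = ∂G₂/∂x − ∂G₁/∂y = 8*x*y*z + 6*x*z + 4*y^3 - 24*z
∇×G = (-4*x^2*y + x, -6*x*y + 23*y + 2*z, 8*x*y*z + 6*x*z + 4*y^3 - 24*z)
At (-1, -1, -2): (3, -33, 40).

(3, -33, 40)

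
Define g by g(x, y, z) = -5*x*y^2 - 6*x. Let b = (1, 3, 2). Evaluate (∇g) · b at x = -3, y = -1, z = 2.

∂g/∂x = -5*y^2 - 6
∂g/∂y = -10*x*y
∂g/∂z = 0
∇g at (-3, -1, 2) = (-11, -30, 0)
∇g · b = (-11)(1) + (-30)(3) + (0)(2) = -101

-101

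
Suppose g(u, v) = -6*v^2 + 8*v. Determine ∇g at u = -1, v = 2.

(0, -16)

∂g/∂u = 0
∂g/∂v = -12*v + 8
∇g = (0, -12*v + 8)
At (-1, 2): (0, -16).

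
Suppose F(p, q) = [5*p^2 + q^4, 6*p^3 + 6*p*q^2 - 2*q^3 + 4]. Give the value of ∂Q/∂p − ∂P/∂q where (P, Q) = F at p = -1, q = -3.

180

∂F₂/∂p = 18*p^2 + 6*q^2
∂F₁/∂q = 4*q^3
Scalar curl = 18*p^2 - 4*q^3 + 6*q^2
At (-1, -3): 180.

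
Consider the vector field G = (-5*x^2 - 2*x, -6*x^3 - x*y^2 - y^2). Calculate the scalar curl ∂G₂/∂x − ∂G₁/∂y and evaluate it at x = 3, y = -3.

∂G₂/∂x = -18*x^2 - y^2
∂G₁/∂y = 0
Scalar curl = -18*x^2 - y^2
At (3, -3): -171.

-171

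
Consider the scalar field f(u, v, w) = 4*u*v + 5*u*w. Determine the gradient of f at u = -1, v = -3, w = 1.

(-7, -4, -5)

∂f/∂u = 4*v + 5*w
∂f/∂v = 4*u
∂f/∂w = 5*u
∇f = (4*v + 5*w, 4*u, 5*u)
At (-1, -3, 1): (-7, -4, -5).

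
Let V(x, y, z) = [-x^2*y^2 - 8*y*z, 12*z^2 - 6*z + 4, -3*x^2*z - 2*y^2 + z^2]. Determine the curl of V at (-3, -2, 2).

(-34, -20, -20)

(∇×V)₁ = ∂V₃/∂y − ∂V₂/∂z = -4*y - 24*z + 6
(∇×V)₂ = ∂V₁/∂z − ∂V₃/∂x = 6*x*z - 8*y
(∇×V)₃ = ∂V₂/∂x − ∂V₁/∂y = 2*x^2*y + 8*z
∇×V = (-4*y - 24*z + 6, 6*x*z - 8*y, 2*x^2*y + 8*z)
At (-3, -2, 2): (-34, -20, -20).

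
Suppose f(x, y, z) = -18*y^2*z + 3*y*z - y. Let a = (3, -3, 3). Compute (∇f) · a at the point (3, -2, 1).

-456

∂f/∂x = 0
∂f/∂y = -36*y*z + 3*z - 1
∂f/∂z = -18*y^2 + 3*y
∇f at (3, -2, 1) = (0, 74, -78)
∇f · a = (0)(3) + (74)(-3) + (-78)(3) = -456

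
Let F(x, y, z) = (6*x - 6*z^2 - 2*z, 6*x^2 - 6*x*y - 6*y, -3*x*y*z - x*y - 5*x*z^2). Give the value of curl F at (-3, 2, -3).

(-24, 63, -48)

(∇×F)₁ = ∂F₃/∂y − ∂F₂/∂z = -3*x*z - x
(∇×F)₂ = ∂F₁/∂z − ∂F₃/∂x = 3*y*z + y + 5*z^2 - 12*z - 2
(∇×F)₃ = ∂F₂/∂x − ∂F₁/∂y = 12*x - 6*y
∇×F = (-3*x*z - x, 3*y*z + y + 5*z^2 - 12*z - 2, 12*x - 6*y)
At (-3, 2, -3): (-24, 63, -48).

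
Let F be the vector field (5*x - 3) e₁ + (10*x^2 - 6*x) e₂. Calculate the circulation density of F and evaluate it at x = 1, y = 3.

∂F₂/∂x = 20*x - 6
∂F₁/∂y = 0
Scalar curl = 20*x - 6
At (1, 3): 14.

14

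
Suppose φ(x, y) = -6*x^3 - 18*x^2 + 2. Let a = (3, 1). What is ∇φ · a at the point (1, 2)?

∂φ/∂x = -18*x^2 - 36*x
∂φ/∂y = 0
∇φ at (1, 2) = (-54, 0)
∇φ · a = (-54)(3) + (0)(1) = -162

-162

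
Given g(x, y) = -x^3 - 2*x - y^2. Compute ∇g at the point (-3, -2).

∂g/∂x = -3*x^2 - 2
∂g/∂y = -2*y
∇g = (-3*x^2 - 2, -2*y)
At (-3, -2): (-29, 4).

(-29, 4)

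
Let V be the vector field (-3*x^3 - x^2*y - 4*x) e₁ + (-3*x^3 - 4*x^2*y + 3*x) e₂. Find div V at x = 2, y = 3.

-68

∂V₁/∂x = -9*x^2 - 2*x*y - 4
∂V₂/∂y = -4*x^2
∇·V = -13*x^2 - 2*x*y - 4
At (2, 3): -68.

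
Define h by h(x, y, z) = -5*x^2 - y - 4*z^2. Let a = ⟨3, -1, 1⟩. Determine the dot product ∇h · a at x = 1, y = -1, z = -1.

∂h/∂x = -10*x
∂h/∂y = -1
∂h/∂z = -8*z
∇h at (1, -1, -1) = (-10, -1, 8)
∇h · a = (-10)(3) + (-1)(-1) + (8)(1) = -21

-21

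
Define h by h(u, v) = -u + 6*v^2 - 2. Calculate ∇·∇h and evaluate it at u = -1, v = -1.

12

∂²h/∂u² = 0
∂²h/∂v² = 12
∇²h = 12
At (-1, -1): 12.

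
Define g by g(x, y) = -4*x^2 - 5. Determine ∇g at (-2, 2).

∂g/∂x = -8*x
∂g/∂y = 0
∇g = (-8*x, 0)
At (-2, 2): (16, 0).

(16, 0)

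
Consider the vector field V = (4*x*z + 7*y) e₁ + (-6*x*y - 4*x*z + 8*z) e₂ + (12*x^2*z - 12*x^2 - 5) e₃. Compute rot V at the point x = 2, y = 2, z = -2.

(∇×V)₁ = ∂V₃/∂y − ∂V₂/∂z = 4*x - 8
(∇×V)₂ = ∂V₁/∂z − ∂V₃/∂x = -24*x*z + 28*x
(∇×V)₃ = ∂V₂/∂x − ∂V₁/∂y = -6*y - 4*z - 7
∇×V = (4*x - 8, -24*x*z + 28*x, -6*y - 4*z - 7)
At (2, 2, -2): (0, 152, -11).

(0, 152, -11)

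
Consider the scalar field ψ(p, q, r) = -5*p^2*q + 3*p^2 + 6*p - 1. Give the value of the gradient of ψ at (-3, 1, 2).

(18, -45, 0)

∂ψ/∂p = -10*p*q + 6*p + 6
∂ψ/∂q = -5*p^2
∂ψ/∂r = 0
∇ψ = (-10*p*q + 6*p + 6, -5*p^2, 0)
At (-3, 1, 2): (18, -45, 0).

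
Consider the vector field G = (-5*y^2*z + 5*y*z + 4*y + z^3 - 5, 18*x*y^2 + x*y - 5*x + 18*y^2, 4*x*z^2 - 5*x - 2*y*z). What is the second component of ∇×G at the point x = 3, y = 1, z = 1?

4

(∇×G)_2 = ∂G₁/∂z − ∂G₃/∂x
= -5*y^2 + 5*y + 3*z^2 − (4*z^2 - 5)
= -5*y^2 + 5*y - z^2 + 5
At (3, 1, 1): 4.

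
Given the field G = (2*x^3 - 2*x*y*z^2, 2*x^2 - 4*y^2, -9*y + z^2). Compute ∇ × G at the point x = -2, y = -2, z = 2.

(-9, -32, -24)

(∇×G)₁ = ∂G₃/∂y − ∂G₂/∂z = -9
(∇×G)₂ = ∂G₁/∂z − ∂G₃/∂x = -4*x*y*z
(∇×G)₃ = ∂G₂/∂x − ∂G₁/∂y = 2*x*z^2 + 4*x
∇×G = (-9, -4*x*y*z, 2*x*z^2 + 4*x)
At (-2, -2, 2): (-9, -32, -24).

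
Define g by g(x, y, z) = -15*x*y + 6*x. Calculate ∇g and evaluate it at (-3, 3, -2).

(-39, 45, 0)

∂g/∂x = -15*y + 6
∂g/∂y = -15*x
∂g/∂z = 0
∇g = (-15*y + 6, -15*x, 0)
At (-3, 3, -2): (-39, 45, 0).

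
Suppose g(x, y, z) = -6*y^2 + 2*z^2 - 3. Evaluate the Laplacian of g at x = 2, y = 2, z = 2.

-8

∂²g/∂x² = 0
∂²g/∂y² = -12
∂²g/∂z² = 4
∇²g = -8
At (2, 2, 2): -8.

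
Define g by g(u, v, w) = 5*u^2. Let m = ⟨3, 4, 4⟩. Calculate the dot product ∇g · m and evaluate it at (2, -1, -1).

∂g/∂u = 10*u
∂g/∂v = 0
∂g/∂w = 0
∇g at (2, -1, -1) = (20, 0, 0)
∇g · m = (20)(3) + (0)(4) + (0)(4) = 60

60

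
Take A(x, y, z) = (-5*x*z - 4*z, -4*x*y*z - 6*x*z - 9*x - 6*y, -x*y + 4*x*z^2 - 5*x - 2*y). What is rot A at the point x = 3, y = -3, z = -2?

(∇×A)₁ = ∂A₃/∂y − ∂A₂/∂z = 4*x*y + 5*x - 2
(∇×A)₂ = ∂A₁/∂z − ∂A₃/∂x = -5*x + y - 4*z^2 + 1
(∇×A)₃ = ∂A₂/∂x − ∂A₁/∂y = -4*y*z - 6*z - 9
∇×A = (4*x*y + 5*x - 2, -5*x + y - 4*z^2 + 1, -4*y*z - 6*z - 9)
At (3, -3, -2): (-23, -33, -21).

(-23, -33, -21)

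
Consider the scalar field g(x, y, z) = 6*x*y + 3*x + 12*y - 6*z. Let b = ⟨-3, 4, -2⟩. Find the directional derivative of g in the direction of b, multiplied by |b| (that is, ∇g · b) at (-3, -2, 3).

15

∂g/∂x = 6*y + 3
∂g/∂y = 6*x + 12
∂g/∂z = -6
∇g at (-3, -2, 3) = (-9, -6, -6)
∇g · b = (-9)(-3) + (-6)(4) + (-6)(-2) = 15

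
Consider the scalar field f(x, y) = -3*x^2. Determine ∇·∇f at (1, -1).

-6

∂²f/∂x² = -6
∂²f/∂y² = 0
∇²f = -6
At (1, -1): -6.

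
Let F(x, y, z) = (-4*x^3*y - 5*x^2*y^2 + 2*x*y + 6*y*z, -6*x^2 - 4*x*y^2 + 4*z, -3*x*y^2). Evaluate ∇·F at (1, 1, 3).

∂F₁/∂x = -12*x^2*y - 10*x*y^2 + 2*y
∂F₂/∂y = -8*x*y
∂F₃/∂z = 0
∇·F = -12*x^2*y - 10*x*y^2 - 8*x*y + 2*y
At (1, 1, 3): -28.

-28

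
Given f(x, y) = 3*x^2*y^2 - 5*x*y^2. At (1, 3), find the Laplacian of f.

∂²f/∂x² = 6*y^2
∂²f/∂y² = 2*x*(3*x - 5)
∇²f = 6*x^2 - 10*x + 6*y^2
At (1, 3): 50.

50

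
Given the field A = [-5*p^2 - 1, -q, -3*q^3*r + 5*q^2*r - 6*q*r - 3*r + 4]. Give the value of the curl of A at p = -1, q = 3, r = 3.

(∇×A)₁ = ∂A₃/∂q − ∂A₂/∂r = -9*q^2*r + 10*q*r - 6*r
(∇×A)₂ = ∂A₁/∂r − ∂A₃/∂p = 0
(∇×A)₃ = ∂A₂/∂p − ∂A₁/∂q = 0
∇×A = (-9*q^2*r + 10*q*r - 6*r, 0, 0)
At (-1, 3, 3): (-171, 0, 0).

(-171, 0, 0)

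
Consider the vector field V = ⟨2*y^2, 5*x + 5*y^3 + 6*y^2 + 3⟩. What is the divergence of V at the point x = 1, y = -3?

∂V₁/∂x = 0
∂V₂/∂y = 15*y^2 + 12*y
∇·V = 15*y^2 + 12*y
At (1, -3): 99.

99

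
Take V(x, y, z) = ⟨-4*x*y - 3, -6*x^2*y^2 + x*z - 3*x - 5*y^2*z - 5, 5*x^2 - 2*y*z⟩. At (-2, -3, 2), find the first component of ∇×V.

43

(∇×V)_1 = ∂V₃/∂y − ∂V₂/∂z
= -2*z − (x - 5*y^2)
= -x + 5*y^2 - 2*z
At (-2, -3, 2): 43.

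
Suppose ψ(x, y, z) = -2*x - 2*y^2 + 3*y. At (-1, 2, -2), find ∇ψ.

∂ψ/∂x = -2
∂ψ/∂y = -4*y + 3
∂ψ/∂z = 0
∇ψ = (-2, -4*y + 3, 0)
At (-1, 2, -2): (-2, -5, 0).

(-2, -5, 0)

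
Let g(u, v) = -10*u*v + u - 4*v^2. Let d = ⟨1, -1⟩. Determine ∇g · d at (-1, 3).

-15

∂g/∂u = -10*v + 1
∂g/∂v = -10*u - 8*v
∇g at (-1, 3) = (-29, -14)
∇g · d = (-29)(1) + (-14)(-1) = -15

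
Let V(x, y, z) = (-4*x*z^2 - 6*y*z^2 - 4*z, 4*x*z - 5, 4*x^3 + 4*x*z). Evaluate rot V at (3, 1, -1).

(-12, -72, 2)

(∇×V)₁ = ∂V₃/∂y − ∂V₂/∂z = -4*x
(∇×V)₂ = ∂V₁/∂z − ∂V₃/∂x = -12*x^2 - 8*x*z - 12*y*z - 4*z - 4
(∇×V)₃ = ∂V₂/∂x − ∂V₁/∂y = 6*z^2 + 4*z
∇×V = (-4*x, -12*x^2 - 8*x*z - 12*y*z - 4*z - 4, 6*z^2 + 4*z)
At (3, 1, -1): (-12, -72, 2).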